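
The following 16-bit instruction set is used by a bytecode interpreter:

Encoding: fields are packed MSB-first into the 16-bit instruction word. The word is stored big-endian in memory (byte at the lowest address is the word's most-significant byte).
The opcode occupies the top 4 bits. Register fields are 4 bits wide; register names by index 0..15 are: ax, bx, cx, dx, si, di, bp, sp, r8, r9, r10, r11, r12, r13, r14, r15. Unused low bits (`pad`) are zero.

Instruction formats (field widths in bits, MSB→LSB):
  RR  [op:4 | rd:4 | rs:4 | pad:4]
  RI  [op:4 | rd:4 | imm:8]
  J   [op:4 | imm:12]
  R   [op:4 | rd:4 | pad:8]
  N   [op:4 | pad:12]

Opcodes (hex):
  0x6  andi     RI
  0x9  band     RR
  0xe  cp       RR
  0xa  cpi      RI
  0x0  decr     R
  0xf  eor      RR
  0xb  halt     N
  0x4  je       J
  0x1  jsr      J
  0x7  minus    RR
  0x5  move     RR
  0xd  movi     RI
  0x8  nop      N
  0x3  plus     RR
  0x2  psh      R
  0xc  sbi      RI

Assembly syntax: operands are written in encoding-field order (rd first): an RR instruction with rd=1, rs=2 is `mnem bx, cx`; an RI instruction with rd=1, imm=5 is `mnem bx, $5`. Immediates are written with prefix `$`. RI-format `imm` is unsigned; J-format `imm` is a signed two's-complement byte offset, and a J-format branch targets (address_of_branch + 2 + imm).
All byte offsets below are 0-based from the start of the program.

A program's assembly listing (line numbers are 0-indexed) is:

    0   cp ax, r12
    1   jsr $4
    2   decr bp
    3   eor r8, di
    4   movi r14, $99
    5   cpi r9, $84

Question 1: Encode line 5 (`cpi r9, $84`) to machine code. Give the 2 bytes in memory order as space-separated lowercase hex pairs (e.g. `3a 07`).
L5: cpi op=0xa:4|rd=9:4|imm=84:8 ⇒ 0xa954 ⇒ big a9 54

a9 54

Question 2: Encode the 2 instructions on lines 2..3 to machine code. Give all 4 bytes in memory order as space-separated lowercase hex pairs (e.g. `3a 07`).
06 00 f8 50

L2: decr op=0x0:4|rd=6:4|pad=0:8 ⇒ 0x0600 ⇒ big 06 00
L3: eor op=0xf:4|rd=8:4|rs=5:4|pad=0:4 ⇒ 0xf850 ⇒ big f8 50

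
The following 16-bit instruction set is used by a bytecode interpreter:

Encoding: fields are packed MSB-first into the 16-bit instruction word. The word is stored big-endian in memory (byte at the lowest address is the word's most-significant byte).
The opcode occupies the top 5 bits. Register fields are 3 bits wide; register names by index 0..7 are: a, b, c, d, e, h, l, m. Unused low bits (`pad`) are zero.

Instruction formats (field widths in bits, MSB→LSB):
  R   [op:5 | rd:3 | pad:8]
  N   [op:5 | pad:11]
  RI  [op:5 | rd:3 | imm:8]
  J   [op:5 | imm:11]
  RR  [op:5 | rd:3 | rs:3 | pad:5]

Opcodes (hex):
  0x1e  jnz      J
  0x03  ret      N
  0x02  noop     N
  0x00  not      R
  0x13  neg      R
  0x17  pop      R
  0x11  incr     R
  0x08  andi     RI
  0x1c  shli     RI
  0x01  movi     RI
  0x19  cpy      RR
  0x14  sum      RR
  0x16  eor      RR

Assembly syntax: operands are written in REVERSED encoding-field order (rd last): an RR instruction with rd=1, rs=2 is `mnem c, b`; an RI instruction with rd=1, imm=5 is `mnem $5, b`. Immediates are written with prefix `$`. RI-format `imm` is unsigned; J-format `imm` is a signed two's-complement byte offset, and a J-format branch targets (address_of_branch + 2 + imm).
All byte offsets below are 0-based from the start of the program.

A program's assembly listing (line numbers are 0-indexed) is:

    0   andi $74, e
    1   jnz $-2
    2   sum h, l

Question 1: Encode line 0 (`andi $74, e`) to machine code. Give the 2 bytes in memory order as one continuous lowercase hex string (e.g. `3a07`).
444a

line 0 (andi): pack op=0x8:5|rd=4:3|imm=74:8 = 0x444a; big→ 44 4a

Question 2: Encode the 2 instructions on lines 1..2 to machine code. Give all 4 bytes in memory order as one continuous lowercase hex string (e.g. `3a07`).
line 1 (jnz): pack op=0x1e:5|imm=-2:11 = 0xf7fe; big→ f7 fe
line 2 (sum): pack op=0x14:5|rd=6:3|rs=5:3|pad=0:5 = 0xa6a0; big→ a6 a0

f7fea6a0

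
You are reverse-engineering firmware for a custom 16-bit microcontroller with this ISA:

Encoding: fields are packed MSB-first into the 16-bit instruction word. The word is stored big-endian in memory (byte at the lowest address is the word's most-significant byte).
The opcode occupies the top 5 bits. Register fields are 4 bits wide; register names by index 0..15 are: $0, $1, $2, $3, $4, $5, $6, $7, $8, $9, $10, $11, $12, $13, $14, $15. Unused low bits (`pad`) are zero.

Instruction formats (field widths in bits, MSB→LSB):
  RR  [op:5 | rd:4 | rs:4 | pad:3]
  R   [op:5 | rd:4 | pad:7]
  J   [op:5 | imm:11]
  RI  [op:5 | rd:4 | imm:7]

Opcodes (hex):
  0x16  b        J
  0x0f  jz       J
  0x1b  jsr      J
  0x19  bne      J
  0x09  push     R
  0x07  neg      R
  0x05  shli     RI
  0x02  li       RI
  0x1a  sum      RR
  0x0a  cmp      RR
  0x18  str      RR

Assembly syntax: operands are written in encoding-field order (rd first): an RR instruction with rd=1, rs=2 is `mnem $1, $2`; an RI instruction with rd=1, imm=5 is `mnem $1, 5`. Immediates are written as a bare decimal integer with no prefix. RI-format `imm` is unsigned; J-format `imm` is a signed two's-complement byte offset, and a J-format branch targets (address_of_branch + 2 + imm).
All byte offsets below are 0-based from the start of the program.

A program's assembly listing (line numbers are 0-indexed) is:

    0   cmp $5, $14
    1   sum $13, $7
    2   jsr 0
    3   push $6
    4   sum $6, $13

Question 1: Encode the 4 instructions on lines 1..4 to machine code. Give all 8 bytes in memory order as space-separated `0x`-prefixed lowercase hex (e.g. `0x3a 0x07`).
line 1 (sum): pack op=0x1a:5|rd=13:4|rs=7:4|pad=0:3 = 0xd6b8; big→ d6 b8
line 2 (jsr): pack op=0x1b:5|imm=0:11 = 0xd800; big→ d8 00
line 3 (push): pack op=0x9:5|rd=6:4|pad=0:7 = 0x4b00; big→ 4b 00
line 4 (sum): pack op=0x1a:5|rd=6:4|rs=13:4|pad=0:3 = 0xd368; big→ d3 68

0xd6 0xb8 0xd8 0x00 0x4b 0x00 0xd3 0x68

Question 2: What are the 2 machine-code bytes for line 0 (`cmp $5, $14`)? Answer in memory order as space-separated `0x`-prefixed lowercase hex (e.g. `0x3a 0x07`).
0x52 0xf0

0. cmp fields op=0xa:5|rd=5:4|rs=14:4|pad=0:3 → word 52f0h → 52 f0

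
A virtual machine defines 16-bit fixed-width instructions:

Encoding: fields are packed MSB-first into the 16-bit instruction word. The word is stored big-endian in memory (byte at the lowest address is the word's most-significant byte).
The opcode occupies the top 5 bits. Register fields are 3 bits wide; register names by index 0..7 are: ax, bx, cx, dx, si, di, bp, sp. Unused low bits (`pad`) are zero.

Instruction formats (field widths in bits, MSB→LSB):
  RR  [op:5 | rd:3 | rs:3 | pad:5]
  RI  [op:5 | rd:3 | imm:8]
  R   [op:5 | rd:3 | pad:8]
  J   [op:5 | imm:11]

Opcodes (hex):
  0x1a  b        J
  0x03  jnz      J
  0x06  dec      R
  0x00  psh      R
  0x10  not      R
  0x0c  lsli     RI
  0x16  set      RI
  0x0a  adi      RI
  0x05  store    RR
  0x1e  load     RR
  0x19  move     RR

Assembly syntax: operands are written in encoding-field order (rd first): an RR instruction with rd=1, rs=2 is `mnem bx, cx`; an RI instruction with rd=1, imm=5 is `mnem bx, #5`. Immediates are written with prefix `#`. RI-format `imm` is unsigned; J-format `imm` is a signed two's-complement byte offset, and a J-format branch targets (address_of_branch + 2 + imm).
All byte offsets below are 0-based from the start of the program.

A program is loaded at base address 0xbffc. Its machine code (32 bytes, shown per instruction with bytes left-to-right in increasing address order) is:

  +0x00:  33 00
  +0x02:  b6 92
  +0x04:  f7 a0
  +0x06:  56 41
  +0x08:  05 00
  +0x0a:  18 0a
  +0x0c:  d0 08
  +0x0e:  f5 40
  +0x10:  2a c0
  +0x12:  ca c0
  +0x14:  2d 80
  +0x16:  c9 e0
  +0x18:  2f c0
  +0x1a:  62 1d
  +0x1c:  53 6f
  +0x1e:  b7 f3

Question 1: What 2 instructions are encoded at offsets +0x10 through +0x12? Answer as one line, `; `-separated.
store cx, bp; move cx, bp

+0x10: 2a c0 ⇒ word 0x2ac0 (big)
  op=0x2ac0>>11=0x5 ⇒ store (RR)
  [10:8] rd=2 = cx
  [7:5] rs=6 = bp
+0x12: ca c0 ⇒ word 0xcac0 (big)
  op=0xcac0>>11=0x19 ⇒ move (RR)
  [10:8] rd=2 = cx
  [7:5] rs=6 = bp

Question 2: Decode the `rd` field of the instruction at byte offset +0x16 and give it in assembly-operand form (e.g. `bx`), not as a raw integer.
bx

@+16  big-endian(c9 e0) = 0xc9e0
  opcode bits[15:11]=0x19: move/RR
  rd@[10:8]=0x1 ⇒ bx
  rs@[7:5]=0x7 ⇒ sp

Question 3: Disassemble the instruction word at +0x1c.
@+1c  big-endian(53 6f) = 0x536f
  opcode bits[15:11]=0xa: adi/RI
  rd@[10:8]=0x3 ⇒ dx
  imm@[7:0]=0x6f ⇒ #111

adi dx, #111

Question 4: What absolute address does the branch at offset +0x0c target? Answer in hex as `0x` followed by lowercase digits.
@+0c  big-endian(d0 08) = 0xd008
  op=0xd008>>11=0x1a ⇒ b (J)
  [10:0] imm=8 = #8
  target = base 0xbffc + off 0x0c + 2 + imm 8 = 0xc012

0xc012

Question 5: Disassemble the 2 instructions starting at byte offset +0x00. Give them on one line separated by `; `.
dec dx; set bp, #146

[00] 33 00 → 0x3300
  op=0x3300>>11=0x6 ⇒ dec (R)
  rd: (w>>8)&0x7=0x3 → dx
[02] b6 92 → 0xb692
  op=0xb692>>11=0x16 ⇒ set (RI)
  rd: (w>>8)&0x7=0x6 → bp
  imm: (w>>0)&0xff=0x92 → #146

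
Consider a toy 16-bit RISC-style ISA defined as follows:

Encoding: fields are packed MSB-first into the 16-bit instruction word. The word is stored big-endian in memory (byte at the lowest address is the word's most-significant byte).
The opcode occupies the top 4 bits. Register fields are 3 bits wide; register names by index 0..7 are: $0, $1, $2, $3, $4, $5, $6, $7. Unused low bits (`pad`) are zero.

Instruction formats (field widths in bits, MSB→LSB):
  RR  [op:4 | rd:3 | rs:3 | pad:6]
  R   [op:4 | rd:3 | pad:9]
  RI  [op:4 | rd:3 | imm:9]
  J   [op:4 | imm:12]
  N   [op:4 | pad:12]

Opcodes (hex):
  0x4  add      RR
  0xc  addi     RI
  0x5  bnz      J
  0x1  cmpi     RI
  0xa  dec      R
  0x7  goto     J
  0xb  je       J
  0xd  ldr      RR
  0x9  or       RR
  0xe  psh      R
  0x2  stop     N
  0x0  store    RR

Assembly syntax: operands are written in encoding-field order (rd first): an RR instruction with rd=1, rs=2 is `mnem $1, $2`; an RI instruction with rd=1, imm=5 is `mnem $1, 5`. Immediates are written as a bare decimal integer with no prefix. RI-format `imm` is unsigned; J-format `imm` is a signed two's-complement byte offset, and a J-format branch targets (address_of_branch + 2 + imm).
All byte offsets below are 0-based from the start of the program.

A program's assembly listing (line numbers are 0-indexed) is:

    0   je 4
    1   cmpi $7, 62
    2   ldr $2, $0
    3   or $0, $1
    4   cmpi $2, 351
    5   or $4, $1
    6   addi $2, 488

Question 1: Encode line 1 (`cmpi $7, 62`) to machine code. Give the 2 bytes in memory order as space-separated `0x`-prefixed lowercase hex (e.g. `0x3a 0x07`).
line 1 (cmpi): pack op=0x1:4|rd=7:3|imm=62:9 = 0x1e3e; big→ 1e 3e

0x1e 0x3e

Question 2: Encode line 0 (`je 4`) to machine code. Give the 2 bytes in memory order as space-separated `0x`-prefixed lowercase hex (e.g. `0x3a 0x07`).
0. je fields op=0xb:4|imm=4:12 → word b004h → b0 04

0xb0 0x04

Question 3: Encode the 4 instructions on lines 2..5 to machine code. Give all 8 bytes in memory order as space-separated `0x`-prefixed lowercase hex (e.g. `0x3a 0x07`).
0xd4 0x00 0x90 0x40 0x15 0x5f 0x98 0x40

line 2 (ldr): pack op=0xd:4|rd=2:3|rs=0:3|pad=0:6 = 0xd400; big→ d4 00
line 3 (or): pack op=0x9:4|rd=0:3|rs=1:3|pad=0:6 = 0x9040; big→ 90 40
line 4 (cmpi): pack op=0x1:4|rd=2:3|imm=351:9 = 0x155f; big→ 15 5f
line 5 (or): pack op=0x9:4|rd=4:3|rs=1:3|pad=0:6 = 0x9840; big→ 98 40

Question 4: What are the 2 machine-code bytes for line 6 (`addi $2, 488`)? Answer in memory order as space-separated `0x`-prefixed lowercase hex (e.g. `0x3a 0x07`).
line 6 (addi): pack op=0xc:4|rd=2:3|imm=488:9 = 0xc5e8; big→ c5 e8

0xc5 0xe8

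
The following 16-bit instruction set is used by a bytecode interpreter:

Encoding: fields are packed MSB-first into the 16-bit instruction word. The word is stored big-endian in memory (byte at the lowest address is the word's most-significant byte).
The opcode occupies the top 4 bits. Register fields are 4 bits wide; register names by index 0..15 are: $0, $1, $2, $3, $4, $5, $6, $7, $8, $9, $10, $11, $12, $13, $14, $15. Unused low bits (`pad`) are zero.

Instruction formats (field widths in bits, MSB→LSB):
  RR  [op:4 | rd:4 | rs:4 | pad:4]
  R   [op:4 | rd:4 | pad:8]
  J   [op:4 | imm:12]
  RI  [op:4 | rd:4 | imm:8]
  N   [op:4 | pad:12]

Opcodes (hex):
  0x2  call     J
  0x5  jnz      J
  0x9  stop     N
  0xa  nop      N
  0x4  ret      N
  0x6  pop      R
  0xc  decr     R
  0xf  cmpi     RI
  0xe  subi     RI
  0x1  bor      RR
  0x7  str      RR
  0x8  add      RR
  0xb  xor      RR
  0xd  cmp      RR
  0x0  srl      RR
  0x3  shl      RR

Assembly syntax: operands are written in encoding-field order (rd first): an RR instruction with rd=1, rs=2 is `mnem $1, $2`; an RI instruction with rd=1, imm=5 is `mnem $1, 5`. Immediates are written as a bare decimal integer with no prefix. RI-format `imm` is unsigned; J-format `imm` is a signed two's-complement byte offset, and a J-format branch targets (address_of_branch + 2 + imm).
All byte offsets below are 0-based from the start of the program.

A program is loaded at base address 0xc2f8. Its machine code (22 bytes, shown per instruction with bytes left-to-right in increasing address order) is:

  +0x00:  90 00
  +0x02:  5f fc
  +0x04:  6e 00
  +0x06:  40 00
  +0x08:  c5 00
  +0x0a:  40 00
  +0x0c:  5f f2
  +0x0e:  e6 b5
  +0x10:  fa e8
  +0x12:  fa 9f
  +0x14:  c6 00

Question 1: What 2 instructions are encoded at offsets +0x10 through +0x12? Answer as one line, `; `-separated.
cmpi $10, 232; cmpi $10, 159

+0x10: fa e8 ⇒ word 0xfae8 (big)
  top 4b → 0xf → cmpi [RI]
  [11:8] rd=10 = $10
  [7:0] imm=232 = 232
+0x12: fa 9f ⇒ word 0xfa9f (big)
  top 4b → 0xf → cmpi [RI]
  [11:8] rd=10 = $10
  [7:0] imm=159 = 159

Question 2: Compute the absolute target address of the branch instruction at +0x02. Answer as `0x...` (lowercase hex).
[02] 5f fc → 0x5ffc
  opcode bits[15:12]=0x5: jnz/J
  imm@[11:0]=0xffc (s12→-4) ⇒ -4
  target = base 0xc2f8 + off 0x02 + 2 + imm -4 = 0xc2f8

0xc2f8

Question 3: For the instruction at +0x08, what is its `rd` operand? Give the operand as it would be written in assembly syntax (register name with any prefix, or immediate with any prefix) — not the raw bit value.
$5

off 0x08: read c5 00 as big → 0xc500
  op=0xc500>>12=0xc ⇒ decr (R)
  [11:8] rd=5 = $5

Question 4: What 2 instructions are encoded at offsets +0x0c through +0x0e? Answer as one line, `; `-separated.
@+0c  big-endian(5f f2) = 0x5ff2
  op=0x5ff2>>12=0x5 ⇒ jnz (J)
  imm: (w>>0)&0xfff=0xff2 (s12→-14) → -14
@+0e  big-endian(e6 b5) = 0xe6b5
  op=0xe6b5>>12=0xe ⇒ subi (RI)
  rd: (w>>8)&0xf=0x6 → $6
  imm: (w>>0)&0xff=0xb5 → 181

jnz -14; subi $6, 181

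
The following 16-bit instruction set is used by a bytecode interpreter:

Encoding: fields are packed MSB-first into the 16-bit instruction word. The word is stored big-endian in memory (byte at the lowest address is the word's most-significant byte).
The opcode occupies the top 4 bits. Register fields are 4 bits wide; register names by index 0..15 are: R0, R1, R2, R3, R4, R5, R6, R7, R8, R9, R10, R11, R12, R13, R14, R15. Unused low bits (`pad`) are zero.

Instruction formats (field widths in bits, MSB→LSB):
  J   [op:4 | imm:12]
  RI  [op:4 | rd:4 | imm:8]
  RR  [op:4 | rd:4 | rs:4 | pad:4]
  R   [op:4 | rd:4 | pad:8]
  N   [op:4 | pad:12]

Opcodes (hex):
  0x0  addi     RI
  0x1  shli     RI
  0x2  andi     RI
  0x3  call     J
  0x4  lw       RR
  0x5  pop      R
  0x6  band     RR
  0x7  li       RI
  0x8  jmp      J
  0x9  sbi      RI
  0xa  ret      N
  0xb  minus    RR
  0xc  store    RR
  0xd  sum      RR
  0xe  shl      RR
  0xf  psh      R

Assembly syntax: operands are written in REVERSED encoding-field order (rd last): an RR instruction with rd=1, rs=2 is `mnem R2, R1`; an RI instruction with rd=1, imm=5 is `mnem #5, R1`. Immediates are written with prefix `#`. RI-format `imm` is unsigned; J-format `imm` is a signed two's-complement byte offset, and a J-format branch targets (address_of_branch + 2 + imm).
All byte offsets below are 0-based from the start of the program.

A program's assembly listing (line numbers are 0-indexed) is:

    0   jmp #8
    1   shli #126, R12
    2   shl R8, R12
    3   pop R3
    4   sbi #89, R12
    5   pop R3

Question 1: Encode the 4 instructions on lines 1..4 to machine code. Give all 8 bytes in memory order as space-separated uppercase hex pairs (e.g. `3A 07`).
line 1 (shli): pack op=0x1:4|rd=12:4|imm=126:8 = 0x1c7e; big→ 1c 7e
line 2 (shl): pack op=0xe:4|rd=12:4|rs=8:4|pad=0:4 = 0xec80; big→ ec 80
line 3 (pop): pack op=0x5:4|rd=3:4|pad=0:8 = 0x5300; big→ 53 00
line 4 (sbi): pack op=0x9:4|rd=12:4|imm=89:8 = 0x9c59; big→ 9c 59

1C 7E EC 80 53 00 9C 59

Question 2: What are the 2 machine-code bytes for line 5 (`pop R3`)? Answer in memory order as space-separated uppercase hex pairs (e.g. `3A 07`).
L5: pop op=0x5:4|rd=3:4|pad=0:8 ⇒ 0x5300 ⇒ big 53 00

53 00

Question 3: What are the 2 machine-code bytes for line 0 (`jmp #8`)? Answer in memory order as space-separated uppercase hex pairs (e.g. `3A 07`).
80 08

0. jmp fields op=0x8:4|imm=8:12 → word 8008h → 80 08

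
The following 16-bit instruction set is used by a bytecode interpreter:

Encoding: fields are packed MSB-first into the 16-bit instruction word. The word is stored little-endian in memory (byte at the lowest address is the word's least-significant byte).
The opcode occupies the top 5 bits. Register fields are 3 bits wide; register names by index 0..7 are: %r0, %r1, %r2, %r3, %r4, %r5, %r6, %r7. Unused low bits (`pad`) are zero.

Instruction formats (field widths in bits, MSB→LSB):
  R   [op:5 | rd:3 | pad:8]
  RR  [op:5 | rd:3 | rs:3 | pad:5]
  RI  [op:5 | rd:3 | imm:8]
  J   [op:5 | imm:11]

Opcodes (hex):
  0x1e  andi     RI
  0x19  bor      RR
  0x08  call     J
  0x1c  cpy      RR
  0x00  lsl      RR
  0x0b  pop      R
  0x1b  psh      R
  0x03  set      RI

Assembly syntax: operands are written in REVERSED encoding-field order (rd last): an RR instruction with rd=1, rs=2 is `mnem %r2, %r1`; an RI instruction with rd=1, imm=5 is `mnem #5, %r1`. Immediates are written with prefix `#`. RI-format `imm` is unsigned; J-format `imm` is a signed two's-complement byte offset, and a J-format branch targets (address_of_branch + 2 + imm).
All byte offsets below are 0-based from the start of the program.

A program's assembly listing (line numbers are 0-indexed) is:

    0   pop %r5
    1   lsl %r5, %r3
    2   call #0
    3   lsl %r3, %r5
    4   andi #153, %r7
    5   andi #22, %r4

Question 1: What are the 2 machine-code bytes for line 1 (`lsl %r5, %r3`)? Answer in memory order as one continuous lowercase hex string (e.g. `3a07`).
a003

L1: lsl op=0x0:5|rd=3:3|rs=5:3|pad=0:5 ⇒ 0x03a0 ⇒ little a0 03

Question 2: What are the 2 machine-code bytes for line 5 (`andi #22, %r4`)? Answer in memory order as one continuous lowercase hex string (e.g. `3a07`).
5. andi fields op=0x1e:5|rd=4:3|imm=22:8 → word f416h → 16 f4

16f4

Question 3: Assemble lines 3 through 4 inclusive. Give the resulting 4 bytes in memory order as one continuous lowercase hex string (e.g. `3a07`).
line 3 (lsl): pack op=0x0:5|rd=5:3|rs=3:3|pad=0:5 = 0x0560; little→ 60 05
line 4 (andi): pack op=0x1e:5|rd=7:3|imm=153:8 = 0xf799; little→ 99 f7

600599f7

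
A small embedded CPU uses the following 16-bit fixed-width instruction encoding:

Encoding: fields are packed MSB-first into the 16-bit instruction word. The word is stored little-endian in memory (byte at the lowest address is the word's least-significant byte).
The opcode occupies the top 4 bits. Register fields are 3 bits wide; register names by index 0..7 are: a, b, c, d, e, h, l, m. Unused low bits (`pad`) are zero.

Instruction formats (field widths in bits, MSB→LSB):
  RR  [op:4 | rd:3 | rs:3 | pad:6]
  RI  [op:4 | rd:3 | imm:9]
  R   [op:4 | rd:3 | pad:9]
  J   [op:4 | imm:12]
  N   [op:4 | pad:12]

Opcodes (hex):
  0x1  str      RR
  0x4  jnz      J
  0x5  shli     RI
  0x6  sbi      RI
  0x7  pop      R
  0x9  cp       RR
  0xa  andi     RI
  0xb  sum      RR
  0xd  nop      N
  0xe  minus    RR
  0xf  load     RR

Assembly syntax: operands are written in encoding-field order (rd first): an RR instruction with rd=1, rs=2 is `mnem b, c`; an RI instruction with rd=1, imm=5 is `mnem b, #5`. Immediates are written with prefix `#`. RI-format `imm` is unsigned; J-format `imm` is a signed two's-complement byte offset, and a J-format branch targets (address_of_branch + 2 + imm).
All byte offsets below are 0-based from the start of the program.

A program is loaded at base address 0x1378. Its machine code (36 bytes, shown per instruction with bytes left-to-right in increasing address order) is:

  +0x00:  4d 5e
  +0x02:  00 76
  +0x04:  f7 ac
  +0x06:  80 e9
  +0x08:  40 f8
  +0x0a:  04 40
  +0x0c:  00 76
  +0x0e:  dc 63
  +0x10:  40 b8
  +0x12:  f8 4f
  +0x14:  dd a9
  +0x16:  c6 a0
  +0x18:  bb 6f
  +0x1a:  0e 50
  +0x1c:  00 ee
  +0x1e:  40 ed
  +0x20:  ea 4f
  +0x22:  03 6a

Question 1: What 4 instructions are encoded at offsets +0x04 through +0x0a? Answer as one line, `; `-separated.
andi l, #247; minus e, l; load e, b; jnz #4

@+04  little-endian(f7 ac) = 0xacf7
  top 4b → 0xa → andi [RI]
  [11:9] rd=6 = l
  [8:0] imm=247 = #247
@+06  little-endian(80 e9) = 0xe980
  top 4b → 0xe → minus [RR]
  [11:9] rd=4 = e
  [8:6] rs=6 = l
@+08  little-endian(40 f8) = 0xf840
  top 4b → 0xf → load [RR]
  [11:9] rd=4 = e
  [8:6] rs=1 = b
@+0a  little-endian(04 40) = 0x4004
  top 4b → 0x4 → jnz [J]
  [11:0] imm=4 = #4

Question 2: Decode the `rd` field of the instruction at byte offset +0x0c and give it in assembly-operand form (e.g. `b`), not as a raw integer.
@+0c  little-endian(00 76) = 0x7600
  op=0x7600>>12=0x7 ⇒ pop (R)
  [11:9] rd=3 = d

d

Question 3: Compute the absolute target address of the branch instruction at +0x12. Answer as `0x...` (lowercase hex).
@+12  little-endian(f8 4f) = 0x4ff8
  op=0x4ff8>>12=0x4 ⇒ jnz (J)
  [11:0] imm=4088 (s12→-8) = #-8
  target = base 0x1378 + off 0x12 + 2 + imm -8 = 0x1384

0x1384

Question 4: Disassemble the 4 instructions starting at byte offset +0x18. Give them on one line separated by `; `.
@+18  little-endian(bb 6f) = 0x6fbb
  op=0x6fbb>>12=0x6 ⇒ sbi (RI)
  rd@[11:9]=0x7 ⇒ m
  imm@[8:0]=0x1bb ⇒ #443
@+1a  little-endian(0e 50) = 0x500e
  op=0x500e>>12=0x5 ⇒ shli (RI)
  rd@[11:9]=0x0 ⇒ a
  imm@[8:0]=0xe ⇒ #14
@+1c  little-endian(00 ee) = 0xee00
  op=0xee00>>12=0xe ⇒ minus (RR)
  rd@[11:9]=0x7 ⇒ m
  rs@[8:6]=0x0 ⇒ a
@+1e  little-endian(40 ed) = 0xed40
  op=0xed40>>12=0xe ⇒ minus (RR)
  rd@[11:9]=0x6 ⇒ l
  rs@[8:6]=0x5 ⇒ h

sbi m, #443; shli a, #14; minus m, a; minus l, h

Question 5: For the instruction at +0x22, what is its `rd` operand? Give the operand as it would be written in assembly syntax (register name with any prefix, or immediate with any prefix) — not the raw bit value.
h

+0x22: 03 6a ⇒ word 0x6a03 (little)
  top 4b → 0x6 → sbi [RI]
  rd: (w>>9)&0x7=0x5 → h
  imm: (w>>0)&0x1ff=0x3 → #3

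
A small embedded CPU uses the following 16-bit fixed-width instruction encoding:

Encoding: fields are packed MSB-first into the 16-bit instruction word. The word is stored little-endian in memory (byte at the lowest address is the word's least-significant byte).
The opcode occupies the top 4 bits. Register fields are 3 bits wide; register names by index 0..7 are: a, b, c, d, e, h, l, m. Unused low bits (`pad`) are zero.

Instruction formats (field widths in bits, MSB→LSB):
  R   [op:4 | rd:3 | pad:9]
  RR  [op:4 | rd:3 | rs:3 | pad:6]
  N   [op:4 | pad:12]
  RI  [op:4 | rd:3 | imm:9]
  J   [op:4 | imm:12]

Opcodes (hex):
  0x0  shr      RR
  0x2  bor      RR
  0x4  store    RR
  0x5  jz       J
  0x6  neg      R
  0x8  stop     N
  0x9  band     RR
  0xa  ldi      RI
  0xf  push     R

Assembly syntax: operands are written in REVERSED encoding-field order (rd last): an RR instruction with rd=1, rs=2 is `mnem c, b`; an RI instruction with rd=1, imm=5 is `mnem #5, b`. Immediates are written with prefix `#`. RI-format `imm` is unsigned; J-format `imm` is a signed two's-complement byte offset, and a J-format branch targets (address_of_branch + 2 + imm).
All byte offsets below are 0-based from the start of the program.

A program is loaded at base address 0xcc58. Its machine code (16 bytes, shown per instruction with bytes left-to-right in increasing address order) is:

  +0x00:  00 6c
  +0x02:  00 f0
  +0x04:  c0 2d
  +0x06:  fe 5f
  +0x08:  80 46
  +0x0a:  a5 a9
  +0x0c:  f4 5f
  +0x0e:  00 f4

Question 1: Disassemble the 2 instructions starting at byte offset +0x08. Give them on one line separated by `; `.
store c, d; ldi #421, e

[08] 80 46 → 0x4680
  op=0x4680>>12=0x4 ⇒ store (RR)
  [11:9] rd=3 = d
  [8:6] rs=2 = c
[0a] a5 a9 → 0xa9a5
  op=0xa9a5>>12=0xa ⇒ ldi (RI)
  [11:9] rd=4 = e
  [8:0] imm=421 = #421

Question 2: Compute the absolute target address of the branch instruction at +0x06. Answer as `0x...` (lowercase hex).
0xcc5e

+0x06: fe 5f ⇒ word 0x5ffe (little)
  op=0x5ffe>>12=0x5 ⇒ jz (J)
  [11:0] imm=4094 (s12→-2) = #-2
  target = base 0xcc58 + off 0x06 + 2 + imm -2 = 0xcc5e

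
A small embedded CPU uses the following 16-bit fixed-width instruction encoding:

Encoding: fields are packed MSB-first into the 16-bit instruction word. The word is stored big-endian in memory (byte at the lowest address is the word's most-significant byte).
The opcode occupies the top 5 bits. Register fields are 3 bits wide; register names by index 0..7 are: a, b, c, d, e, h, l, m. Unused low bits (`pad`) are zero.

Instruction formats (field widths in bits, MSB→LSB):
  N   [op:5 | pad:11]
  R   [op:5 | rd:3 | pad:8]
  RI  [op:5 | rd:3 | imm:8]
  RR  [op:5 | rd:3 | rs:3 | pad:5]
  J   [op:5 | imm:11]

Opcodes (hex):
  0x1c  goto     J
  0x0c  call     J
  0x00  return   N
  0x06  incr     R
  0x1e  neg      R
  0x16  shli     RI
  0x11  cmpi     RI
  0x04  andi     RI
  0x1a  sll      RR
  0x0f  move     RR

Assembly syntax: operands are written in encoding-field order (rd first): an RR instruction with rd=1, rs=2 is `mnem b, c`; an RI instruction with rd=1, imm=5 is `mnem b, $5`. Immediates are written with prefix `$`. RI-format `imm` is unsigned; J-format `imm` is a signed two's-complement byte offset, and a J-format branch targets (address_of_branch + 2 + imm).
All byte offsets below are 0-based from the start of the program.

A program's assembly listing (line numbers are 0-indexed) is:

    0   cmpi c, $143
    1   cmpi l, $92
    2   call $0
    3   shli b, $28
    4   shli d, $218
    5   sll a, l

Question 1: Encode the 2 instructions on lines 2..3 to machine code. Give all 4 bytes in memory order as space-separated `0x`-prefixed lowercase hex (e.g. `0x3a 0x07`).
2. call fields op=0xc:5|imm=0:11 → word 6000h → 60 00
3. shli fields op=0x16:5|rd=1:3|imm=28:8 → word b11ch → b1 1c

0x60 0x00 0xb1 0x1c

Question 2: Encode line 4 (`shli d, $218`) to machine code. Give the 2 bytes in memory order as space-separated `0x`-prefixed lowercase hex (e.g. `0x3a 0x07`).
4. shli fields op=0x16:5|rd=3:3|imm=218:8 → word b3dah → b3 da

0xb3 0xda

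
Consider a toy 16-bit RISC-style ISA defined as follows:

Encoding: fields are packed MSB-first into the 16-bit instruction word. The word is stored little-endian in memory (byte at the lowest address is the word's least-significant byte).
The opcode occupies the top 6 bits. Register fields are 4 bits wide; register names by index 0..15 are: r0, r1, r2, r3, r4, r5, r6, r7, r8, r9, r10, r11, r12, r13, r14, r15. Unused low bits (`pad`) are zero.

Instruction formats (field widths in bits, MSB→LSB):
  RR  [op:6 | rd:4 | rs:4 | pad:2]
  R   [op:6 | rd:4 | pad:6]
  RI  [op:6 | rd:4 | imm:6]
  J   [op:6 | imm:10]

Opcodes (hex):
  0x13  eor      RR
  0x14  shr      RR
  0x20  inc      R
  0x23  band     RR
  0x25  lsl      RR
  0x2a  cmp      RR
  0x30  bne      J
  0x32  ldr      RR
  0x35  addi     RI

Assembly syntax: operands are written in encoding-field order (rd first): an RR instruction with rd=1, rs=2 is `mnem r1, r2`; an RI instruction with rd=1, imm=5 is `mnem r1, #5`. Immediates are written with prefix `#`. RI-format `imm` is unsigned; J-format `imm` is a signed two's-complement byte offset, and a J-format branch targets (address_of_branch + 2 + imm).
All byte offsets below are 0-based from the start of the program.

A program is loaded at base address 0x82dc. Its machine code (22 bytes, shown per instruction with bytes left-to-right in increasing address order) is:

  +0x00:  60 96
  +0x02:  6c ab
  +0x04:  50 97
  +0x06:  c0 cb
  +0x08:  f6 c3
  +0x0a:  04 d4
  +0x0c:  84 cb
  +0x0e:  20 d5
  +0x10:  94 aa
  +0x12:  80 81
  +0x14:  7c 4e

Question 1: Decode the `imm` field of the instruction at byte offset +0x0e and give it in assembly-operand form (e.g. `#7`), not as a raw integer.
#32

[0e] 20 d5 → 0xd520
  op=0xd520>>10=0x35 ⇒ addi (RI)
  rd@[9:6]=0x4 ⇒ r4
  imm@[5:0]=0x20 ⇒ #32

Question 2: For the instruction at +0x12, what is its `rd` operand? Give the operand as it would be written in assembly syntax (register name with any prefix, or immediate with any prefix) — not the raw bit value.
+0x12: 80 81 ⇒ word 0x8180 (little)
  top 6b → 0x20 → inc [R]
  rd@[9:6]=0x6 ⇒ r6

r6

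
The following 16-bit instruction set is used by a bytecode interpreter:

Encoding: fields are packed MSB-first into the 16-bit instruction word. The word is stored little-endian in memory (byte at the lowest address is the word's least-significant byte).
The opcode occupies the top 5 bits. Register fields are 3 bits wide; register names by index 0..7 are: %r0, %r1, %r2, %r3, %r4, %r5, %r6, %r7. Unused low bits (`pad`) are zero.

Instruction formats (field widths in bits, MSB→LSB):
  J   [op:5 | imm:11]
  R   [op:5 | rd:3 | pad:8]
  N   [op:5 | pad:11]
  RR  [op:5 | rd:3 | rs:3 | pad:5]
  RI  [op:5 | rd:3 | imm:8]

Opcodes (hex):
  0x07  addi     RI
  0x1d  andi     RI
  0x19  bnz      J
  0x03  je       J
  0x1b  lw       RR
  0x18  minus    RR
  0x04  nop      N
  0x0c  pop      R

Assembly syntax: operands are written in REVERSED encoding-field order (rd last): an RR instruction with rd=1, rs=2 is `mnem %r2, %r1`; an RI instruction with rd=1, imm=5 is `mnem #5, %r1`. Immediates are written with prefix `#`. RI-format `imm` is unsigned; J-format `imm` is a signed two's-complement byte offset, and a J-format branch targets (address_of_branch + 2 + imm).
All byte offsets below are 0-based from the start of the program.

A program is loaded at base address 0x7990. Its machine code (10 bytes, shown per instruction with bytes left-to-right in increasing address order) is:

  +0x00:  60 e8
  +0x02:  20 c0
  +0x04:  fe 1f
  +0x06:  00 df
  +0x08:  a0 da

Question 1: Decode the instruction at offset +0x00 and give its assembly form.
@+00  little-endian(60 e8) = 0xe860
  op=0xe860>>11=0x1d ⇒ andi (RI)
  rd@[10:8]=0x0 ⇒ %r0
  imm@[7:0]=0x60 ⇒ #96

andi #96, %r0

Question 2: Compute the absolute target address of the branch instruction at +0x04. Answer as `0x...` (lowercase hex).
0x7994

off 0x04: read fe 1f as little → 0x1ffe
  op=0x1ffe>>11=0x3 ⇒ je (J)
  [10:0] imm=2046 (s11→-2) = #-2
  target = base 0x7990 + off 0x04 + 2 + imm -2 = 0x7994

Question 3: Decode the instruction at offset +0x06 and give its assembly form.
lw %r0, %r7

+0x06: 00 df ⇒ word 0xdf00 (little)
  opcode bits[15:11]=0x1b: lw/RR
  [10:8] rd=7 = %r7
  [7:5] rs=0 = %r0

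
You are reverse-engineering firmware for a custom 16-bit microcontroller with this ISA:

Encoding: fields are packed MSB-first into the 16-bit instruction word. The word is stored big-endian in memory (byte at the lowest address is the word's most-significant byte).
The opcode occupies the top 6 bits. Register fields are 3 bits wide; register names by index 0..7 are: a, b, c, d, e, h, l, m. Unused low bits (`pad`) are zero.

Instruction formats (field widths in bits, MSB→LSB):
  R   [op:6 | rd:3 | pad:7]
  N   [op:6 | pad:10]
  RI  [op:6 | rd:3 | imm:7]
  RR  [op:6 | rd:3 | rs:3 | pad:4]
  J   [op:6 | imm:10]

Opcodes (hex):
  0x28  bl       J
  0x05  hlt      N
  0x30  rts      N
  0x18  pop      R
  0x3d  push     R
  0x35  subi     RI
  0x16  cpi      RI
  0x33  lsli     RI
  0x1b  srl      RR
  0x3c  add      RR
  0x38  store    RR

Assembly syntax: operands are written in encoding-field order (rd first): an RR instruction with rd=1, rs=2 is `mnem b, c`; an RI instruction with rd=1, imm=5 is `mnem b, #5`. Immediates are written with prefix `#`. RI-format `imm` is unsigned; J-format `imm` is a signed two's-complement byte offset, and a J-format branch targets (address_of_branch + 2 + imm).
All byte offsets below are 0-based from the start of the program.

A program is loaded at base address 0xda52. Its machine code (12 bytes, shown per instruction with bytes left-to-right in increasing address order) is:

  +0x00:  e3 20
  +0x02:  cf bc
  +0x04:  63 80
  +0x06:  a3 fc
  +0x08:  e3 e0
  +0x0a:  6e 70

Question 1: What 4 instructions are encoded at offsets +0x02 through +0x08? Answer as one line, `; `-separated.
+0x02: cf bc ⇒ word 0xcfbc (big)
  op=0xcfbc>>10=0x33 ⇒ lsli (RI)
  rd: (w>>7)&0x7=0x7 → m
  imm: (w>>0)&0x7f=0x3c → #60
+0x04: 63 80 ⇒ word 0x6380 (big)
  op=0x6380>>10=0x18 ⇒ pop (R)
  rd: (w>>7)&0x7=0x7 → m
+0x06: a3 fc ⇒ word 0xa3fc (big)
  op=0xa3fc>>10=0x28 ⇒ bl (J)
  imm: (w>>0)&0x3ff=0x3fc (s10→-4) → #-4
+0x08: e3 e0 ⇒ word 0xe3e0 (big)
  op=0xe3e0>>10=0x38 ⇒ store (RR)
  rd: (w>>7)&0x7=0x7 → m
  rs: (w>>4)&0x7=0x6 → l

lsli m, #60; pop m; bl #-4; store m, l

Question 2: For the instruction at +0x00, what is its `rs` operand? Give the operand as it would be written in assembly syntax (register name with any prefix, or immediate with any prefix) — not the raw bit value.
c

[00] e3 20 → 0xe320
  top 6b → 0x38 → store [RR]
  [9:7] rd=6 = l
  [6:4] rs=2 = c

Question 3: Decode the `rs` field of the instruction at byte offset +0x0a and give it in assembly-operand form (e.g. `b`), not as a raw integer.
@+0a  big-endian(6e 70) = 0x6e70
  top 6b → 0x1b → srl [RR]
  rd: (w>>7)&0x7=0x4 → e
  rs: (w>>4)&0x7=0x7 → m

m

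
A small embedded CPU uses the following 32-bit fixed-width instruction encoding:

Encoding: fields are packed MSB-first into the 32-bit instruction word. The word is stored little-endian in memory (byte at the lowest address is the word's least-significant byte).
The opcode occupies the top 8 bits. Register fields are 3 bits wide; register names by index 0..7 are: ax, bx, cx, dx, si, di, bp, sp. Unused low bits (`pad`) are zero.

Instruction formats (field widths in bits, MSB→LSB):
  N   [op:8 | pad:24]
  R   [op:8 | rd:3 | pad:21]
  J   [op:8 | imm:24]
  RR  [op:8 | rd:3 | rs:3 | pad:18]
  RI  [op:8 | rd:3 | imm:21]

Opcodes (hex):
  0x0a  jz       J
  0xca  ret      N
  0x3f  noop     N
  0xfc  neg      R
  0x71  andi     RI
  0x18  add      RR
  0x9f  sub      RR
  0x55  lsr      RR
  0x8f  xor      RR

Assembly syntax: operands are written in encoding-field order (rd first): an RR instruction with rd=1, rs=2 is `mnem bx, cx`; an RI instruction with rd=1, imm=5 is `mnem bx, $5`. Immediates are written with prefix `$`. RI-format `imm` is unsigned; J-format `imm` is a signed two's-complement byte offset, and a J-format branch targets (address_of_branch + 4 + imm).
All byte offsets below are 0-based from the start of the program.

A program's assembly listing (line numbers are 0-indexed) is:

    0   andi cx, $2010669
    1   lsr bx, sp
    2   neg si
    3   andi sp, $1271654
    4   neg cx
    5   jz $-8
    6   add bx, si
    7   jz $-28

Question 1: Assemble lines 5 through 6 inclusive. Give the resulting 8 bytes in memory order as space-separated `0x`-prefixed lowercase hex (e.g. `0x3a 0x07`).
0xf8 0xff 0xff 0x0a 0x00 0x00 0x30 0x18

line 5 (jz): pack op=0xa:8|imm=-8:24 = 0x0afffff8; little→ f8 ff ff 0a
line 6 (add): pack op=0x18:8|rd=1:3|rs=4:3|pad=0:18 = 0x18300000; little→ 00 00 30 18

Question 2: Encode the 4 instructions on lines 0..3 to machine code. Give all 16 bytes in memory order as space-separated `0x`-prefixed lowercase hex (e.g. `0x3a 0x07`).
0x2d 0xae 0x5e 0x71 0x00 0x00 0x3c 0x55 0x00 0x00 0x80 0xfc 0x66 0x67 0xf3 0x71

line 0 (andi): pack op=0x71:8|rd=2:3|imm=2010669:21 = 0x715eae2d; little→ 2d ae 5e 71
line 1 (lsr): pack op=0x55:8|rd=1:3|rs=7:3|pad=0:18 = 0x553c0000; little→ 00 00 3c 55
line 2 (neg): pack op=0xfc:8|rd=4:3|pad=0:21 = 0xfc800000; little→ 00 00 80 fc
line 3 (andi): pack op=0x71:8|rd=7:3|imm=1271654:21 = 0x71f36766; little→ 66 67 f3 71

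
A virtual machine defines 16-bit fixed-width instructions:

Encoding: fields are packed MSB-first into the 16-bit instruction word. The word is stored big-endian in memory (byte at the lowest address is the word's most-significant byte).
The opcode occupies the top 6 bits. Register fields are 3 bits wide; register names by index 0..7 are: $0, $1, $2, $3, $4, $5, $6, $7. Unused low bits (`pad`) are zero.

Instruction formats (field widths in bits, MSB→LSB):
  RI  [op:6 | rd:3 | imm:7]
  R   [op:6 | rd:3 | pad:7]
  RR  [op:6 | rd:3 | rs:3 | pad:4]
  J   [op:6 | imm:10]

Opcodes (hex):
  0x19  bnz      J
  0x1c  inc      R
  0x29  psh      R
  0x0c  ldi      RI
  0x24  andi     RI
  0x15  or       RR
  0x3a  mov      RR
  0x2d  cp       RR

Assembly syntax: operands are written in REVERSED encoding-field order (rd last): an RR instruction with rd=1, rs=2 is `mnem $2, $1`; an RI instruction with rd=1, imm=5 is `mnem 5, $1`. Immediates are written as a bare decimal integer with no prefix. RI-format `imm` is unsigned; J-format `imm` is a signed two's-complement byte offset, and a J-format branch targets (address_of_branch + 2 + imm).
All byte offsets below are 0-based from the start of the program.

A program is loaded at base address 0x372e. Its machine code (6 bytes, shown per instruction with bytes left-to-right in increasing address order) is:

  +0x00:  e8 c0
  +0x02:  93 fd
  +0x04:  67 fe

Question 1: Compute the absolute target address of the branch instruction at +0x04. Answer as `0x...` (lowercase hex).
+0x04: 67 fe ⇒ word 0x67fe (big)
  op=0x67fe>>10=0x19 ⇒ bnz (J)
  imm@[9:0]=0x3fe (s10→-2) ⇒ -2
  target = base 0x372e + off 0x04 + 2 + imm -2 = 0x3732

0x3732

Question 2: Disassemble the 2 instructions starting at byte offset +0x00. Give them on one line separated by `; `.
@+00  big-endian(e8 c0) = 0xe8c0
  op=0xe8c0>>10=0x3a ⇒ mov (RR)
  rd: (w>>7)&0x7=0x1 → $1
  rs: (w>>4)&0x7=0x4 → $4
@+02  big-endian(93 fd) = 0x93fd
  op=0x93fd>>10=0x24 ⇒ andi (RI)
  rd: (w>>7)&0x7=0x7 → $7
  imm: (w>>0)&0x7f=0x7d → 125

mov $4, $1; andi 125, $7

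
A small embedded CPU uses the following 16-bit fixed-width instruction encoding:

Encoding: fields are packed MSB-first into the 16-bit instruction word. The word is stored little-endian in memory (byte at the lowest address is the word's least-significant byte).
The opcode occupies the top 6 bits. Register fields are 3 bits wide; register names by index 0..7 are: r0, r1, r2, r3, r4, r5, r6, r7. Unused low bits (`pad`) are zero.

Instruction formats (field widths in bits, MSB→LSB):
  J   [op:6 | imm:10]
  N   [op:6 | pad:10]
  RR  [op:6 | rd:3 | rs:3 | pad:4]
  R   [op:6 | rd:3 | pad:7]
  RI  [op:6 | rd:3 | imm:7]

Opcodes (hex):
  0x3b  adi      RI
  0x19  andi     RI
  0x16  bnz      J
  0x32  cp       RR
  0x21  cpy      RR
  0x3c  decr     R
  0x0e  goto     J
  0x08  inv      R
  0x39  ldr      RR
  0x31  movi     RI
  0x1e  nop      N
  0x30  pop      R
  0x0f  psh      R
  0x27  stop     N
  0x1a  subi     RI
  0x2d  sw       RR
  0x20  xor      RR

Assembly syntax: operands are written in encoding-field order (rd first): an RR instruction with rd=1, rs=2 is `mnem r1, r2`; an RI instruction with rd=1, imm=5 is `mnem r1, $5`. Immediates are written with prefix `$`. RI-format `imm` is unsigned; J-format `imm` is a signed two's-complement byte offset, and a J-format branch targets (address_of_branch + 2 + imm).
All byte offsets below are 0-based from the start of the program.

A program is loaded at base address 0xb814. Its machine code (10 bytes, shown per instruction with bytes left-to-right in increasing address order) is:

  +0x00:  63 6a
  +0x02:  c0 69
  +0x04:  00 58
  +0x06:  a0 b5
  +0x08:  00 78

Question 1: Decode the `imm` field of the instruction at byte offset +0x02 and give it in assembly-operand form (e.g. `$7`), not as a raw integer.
$64

[02] c0 69 → 0x69c0
  op=0x69c0>>10=0x1a ⇒ subi (RI)
  [9:7] rd=3 = r3
  [6:0] imm=64 = $64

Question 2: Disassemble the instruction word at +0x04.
off 0x04: read 00 58 as little → 0x5800
  opcode bits[15:10]=0x16: bnz/J
  imm@[9:0]=0x0 ⇒ $0

bnz $0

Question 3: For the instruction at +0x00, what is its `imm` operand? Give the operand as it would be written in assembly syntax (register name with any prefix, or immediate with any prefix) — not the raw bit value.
+0x00: 63 6a ⇒ word 0x6a63 (little)
  opcode bits[15:10]=0x1a: subi/RI
  rd@[9:7]=0x4 ⇒ r4
  imm@[6:0]=0x63 ⇒ $99

$99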